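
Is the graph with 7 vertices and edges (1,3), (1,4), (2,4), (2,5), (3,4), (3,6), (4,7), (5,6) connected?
Yes (BFS from 1 visits [1, 3, 4, 6, 2, 7, 5] — all 7 vertices reached)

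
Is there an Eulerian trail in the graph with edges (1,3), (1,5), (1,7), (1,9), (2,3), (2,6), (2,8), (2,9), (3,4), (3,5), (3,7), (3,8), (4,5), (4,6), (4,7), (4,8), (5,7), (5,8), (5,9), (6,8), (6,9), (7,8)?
Yes (the graph is connected and exactly 2 vertices have odd degree: {4, 7}; any Eulerian path must start and end at those)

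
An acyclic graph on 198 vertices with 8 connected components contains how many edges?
190 (Each of the 8 component trees on V_i vertices has V_i - 1 edges; summing gives V - C = 198 - 8 = 190)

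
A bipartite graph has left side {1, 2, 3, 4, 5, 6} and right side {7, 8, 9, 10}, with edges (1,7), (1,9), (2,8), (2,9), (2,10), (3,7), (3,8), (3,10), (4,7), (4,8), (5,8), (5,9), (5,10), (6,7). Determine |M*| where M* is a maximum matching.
4 (matching: (1,9), (2,10), (3,8), (4,7); upper bound min(|L|,|R|) = min(6,4) = 4)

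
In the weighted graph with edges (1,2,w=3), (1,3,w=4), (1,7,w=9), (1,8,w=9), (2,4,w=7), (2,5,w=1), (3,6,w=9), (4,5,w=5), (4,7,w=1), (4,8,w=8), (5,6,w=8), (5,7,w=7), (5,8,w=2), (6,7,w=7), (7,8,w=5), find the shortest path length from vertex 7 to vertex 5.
6 (path: 7 -> 4 -> 5; weights 1 + 5 = 6)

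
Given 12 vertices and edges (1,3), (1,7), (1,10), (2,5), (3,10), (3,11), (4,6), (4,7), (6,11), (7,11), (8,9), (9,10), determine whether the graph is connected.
No, it has 3 components: {1, 3, 4, 6, 7, 8, 9, 10, 11}, {2, 5}, {12}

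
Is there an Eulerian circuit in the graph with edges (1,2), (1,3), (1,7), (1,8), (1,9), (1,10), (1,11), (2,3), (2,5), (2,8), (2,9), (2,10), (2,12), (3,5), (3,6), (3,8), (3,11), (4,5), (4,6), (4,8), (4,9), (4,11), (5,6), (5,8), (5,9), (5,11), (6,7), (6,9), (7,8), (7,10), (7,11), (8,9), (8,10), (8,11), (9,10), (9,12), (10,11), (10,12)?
No (10 vertices have odd degree: {1, 2, 4, 5, 6, 7, 8, 10, 11, 12}; Eulerian circuit requires 0)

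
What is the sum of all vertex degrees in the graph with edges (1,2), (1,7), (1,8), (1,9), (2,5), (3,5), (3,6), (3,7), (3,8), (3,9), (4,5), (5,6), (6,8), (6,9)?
28 (handshake: sum of degrees = 2|E| = 2 x 14 = 28)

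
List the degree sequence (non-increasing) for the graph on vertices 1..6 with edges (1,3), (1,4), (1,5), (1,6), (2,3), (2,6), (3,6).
[4, 3, 3, 2, 1, 1] (degrees: deg(1)=4, deg(2)=2, deg(3)=3, deg(4)=1, deg(5)=1, deg(6)=3)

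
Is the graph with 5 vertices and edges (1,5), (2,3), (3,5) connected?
No, it has 2 components: {1, 2, 3, 5}, {4}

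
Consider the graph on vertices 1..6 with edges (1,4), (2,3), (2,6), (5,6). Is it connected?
No, it has 2 components: {1, 4}, {2, 3, 5, 6}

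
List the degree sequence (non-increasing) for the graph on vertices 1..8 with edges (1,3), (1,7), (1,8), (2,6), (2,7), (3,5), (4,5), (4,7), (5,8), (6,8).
[3, 3, 3, 3, 2, 2, 2, 2] (degrees: deg(1)=3, deg(2)=2, deg(3)=2, deg(4)=2, deg(5)=3, deg(6)=2, deg(7)=3, deg(8)=3)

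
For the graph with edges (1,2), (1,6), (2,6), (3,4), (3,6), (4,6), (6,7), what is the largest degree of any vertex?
5 (attained at vertex 6)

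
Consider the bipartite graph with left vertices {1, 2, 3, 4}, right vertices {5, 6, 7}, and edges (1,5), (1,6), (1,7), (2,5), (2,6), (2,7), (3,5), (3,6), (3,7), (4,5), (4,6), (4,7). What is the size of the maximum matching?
3 (matching: (1,7), (2,6), (3,5); upper bound min(|L|,|R|) = min(4,3) = 3)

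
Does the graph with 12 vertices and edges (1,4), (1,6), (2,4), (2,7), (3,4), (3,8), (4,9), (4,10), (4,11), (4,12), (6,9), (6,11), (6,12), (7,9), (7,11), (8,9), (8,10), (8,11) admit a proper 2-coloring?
Yes. Partition: {1, 2, 3, 5, 9, 10, 11, 12}, {4, 6, 7, 8}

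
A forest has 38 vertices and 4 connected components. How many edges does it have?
34 (Each of the 4 component trees on V_i vertices has V_i - 1 edges; summing gives V - C = 38 - 4 = 34)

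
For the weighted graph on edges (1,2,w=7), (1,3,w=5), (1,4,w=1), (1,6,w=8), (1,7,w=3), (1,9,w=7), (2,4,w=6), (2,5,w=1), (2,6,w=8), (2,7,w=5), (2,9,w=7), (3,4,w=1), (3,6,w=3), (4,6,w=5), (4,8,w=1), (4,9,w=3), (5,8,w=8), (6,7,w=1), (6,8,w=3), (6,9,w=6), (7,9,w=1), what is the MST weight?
14 (MST edges: (1,4,w=1), (1,7,w=3), (2,5,w=1), (2,7,w=5), (3,4,w=1), (4,8,w=1), (6,7,w=1), (7,9,w=1); sum of weights 1 + 3 + 1 + 5 + 1 + 1 + 1 + 1 = 14)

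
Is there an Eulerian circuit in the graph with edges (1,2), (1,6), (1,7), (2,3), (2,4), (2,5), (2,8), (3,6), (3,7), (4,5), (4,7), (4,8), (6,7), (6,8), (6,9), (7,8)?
No (6 vertices have odd degree: {1, 2, 3, 6, 7, 9}; Eulerian circuit requires 0)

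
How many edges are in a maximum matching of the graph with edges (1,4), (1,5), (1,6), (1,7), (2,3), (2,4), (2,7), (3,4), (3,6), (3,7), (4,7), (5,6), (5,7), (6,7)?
3 (matching: (1,4), (3,7), (5,6); upper bound floor(n/2) = floor(7/2) = 3)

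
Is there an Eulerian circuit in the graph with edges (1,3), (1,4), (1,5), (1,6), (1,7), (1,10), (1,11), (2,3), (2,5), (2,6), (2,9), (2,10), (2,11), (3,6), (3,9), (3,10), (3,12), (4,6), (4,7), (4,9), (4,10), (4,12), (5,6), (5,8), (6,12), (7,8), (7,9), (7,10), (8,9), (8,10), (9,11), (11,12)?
No (2 vertices have odd degree: {1, 7}; Eulerian circuit requires 0)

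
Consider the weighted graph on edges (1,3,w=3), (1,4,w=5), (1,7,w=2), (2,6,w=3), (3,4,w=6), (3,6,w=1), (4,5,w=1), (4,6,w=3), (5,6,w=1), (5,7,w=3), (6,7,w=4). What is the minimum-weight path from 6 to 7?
4 (path: 6 -> 7; weights 4 = 4)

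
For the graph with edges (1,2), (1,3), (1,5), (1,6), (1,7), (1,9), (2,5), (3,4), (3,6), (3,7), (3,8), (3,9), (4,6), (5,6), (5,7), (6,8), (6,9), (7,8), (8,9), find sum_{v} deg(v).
38 (handshake: sum of degrees = 2|E| = 2 x 19 = 38)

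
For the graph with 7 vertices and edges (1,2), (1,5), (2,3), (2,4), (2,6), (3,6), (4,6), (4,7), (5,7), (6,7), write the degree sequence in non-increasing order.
[4, 4, 3, 3, 2, 2, 2] (degrees: deg(1)=2, deg(2)=4, deg(3)=2, deg(4)=3, deg(5)=2, deg(6)=4, deg(7)=3)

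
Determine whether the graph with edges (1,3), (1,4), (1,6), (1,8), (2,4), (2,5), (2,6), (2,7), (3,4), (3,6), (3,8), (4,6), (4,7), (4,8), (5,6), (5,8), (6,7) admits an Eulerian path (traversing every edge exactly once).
Yes (the graph is connected and exactly 2 vertices have odd degree: {5, 7}; any Eulerian path must start and end at those)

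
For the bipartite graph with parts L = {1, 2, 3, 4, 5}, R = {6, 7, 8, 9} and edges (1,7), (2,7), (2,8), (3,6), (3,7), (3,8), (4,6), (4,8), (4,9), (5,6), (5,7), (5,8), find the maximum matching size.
4 (matching: (1,7), (2,8), (3,6), (4,9); upper bound min(|L|,|R|) = min(5,4) = 4)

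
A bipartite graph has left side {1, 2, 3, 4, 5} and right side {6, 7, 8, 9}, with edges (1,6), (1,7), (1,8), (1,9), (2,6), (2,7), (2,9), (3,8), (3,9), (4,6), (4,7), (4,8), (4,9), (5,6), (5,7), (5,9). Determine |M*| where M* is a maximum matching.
4 (matching: (1,9), (2,7), (3,8), (4,6); upper bound min(|L|,|R|) = min(5,4) = 4)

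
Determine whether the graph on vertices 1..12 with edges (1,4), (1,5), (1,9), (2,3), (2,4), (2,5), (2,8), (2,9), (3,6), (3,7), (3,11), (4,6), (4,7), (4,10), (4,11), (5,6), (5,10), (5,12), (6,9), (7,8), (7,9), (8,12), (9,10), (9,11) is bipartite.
Yes. Partition: {1, 2, 6, 7, 10, 11, 12}, {3, 4, 5, 8, 9}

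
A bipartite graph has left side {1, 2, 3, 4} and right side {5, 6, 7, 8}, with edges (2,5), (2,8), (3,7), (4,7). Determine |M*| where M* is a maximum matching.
2 (matching: (2,8), (3,7); upper bound min(|L|,|R|) = min(4,4) = 4)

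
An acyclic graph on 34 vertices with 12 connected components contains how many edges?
22 (Each of the 12 component trees on V_i vertices has V_i - 1 edges; summing gives V - C = 34 - 12 = 22)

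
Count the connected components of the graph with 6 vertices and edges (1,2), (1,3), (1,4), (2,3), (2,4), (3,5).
2 (components: {1, 2, 3, 4, 5}, {6})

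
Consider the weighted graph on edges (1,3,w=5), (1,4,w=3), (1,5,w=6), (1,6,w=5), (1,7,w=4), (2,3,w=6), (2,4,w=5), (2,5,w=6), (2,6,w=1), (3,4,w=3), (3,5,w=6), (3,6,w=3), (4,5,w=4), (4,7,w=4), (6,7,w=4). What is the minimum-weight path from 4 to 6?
6 (path: 4 -> 3 -> 6; weights 3 + 3 = 6)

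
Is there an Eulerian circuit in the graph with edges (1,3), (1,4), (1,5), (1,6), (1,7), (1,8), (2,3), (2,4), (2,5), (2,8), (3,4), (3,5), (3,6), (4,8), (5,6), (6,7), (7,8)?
No (2 vertices have odd degree: {3, 7}; Eulerian circuit requires 0)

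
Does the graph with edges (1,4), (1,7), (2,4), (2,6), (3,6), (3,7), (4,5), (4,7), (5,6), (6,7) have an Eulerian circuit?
Yes (the graph is connected and all 7 vertices have even degree)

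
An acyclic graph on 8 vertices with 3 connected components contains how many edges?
5 (Each of the 3 component trees on V_i vertices has V_i - 1 edges; summing gives V - C = 8 - 3 = 5)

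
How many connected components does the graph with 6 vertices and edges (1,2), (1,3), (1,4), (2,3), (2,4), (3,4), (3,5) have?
2 (components: {1, 2, 3, 4, 5}, {6})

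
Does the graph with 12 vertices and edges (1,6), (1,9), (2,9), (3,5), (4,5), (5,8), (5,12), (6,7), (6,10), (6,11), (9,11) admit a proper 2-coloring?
Yes. Partition: {1, 2, 3, 4, 7, 8, 10, 11, 12}, {5, 6, 9}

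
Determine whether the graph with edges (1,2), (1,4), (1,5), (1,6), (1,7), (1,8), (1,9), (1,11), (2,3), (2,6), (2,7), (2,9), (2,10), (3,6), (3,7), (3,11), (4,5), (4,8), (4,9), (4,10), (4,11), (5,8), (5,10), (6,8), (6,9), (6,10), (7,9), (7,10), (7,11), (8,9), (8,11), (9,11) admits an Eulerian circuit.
No (2 vertices have odd degree: {9, 10}; Eulerian circuit requires 0)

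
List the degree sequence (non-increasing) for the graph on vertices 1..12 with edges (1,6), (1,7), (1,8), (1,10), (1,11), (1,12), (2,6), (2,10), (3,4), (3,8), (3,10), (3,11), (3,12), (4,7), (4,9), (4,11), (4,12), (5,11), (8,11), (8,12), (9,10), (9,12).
[6, 5, 5, 5, 5, 4, 4, 3, 2, 2, 2, 1] (degrees: deg(1)=6, deg(2)=2, deg(3)=5, deg(4)=5, deg(5)=1, deg(6)=2, deg(7)=2, deg(8)=4, deg(9)=3, deg(10)=4, deg(11)=5, deg(12)=5)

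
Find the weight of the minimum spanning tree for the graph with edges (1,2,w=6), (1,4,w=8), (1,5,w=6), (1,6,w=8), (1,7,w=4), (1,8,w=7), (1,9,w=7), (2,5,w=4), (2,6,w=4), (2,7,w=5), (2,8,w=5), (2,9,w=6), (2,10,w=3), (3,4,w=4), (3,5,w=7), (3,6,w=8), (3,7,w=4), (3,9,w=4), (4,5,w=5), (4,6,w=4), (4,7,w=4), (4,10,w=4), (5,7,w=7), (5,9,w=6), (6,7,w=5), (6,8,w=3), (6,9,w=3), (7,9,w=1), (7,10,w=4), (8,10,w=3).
29 (MST edges: (1,7,w=4), (2,5,w=4), (2,10,w=3), (3,4,w=4), (3,9,w=4), (6,8,w=3), (6,9,w=3), (7,9,w=1), (8,10,w=3); sum of weights 4 + 4 + 3 + 4 + 4 + 3 + 3 + 1 + 3 = 29)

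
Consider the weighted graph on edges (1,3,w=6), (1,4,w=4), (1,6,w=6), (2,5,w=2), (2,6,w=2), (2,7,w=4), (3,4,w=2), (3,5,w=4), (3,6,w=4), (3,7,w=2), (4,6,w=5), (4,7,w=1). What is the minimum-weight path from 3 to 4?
2 (path: 3 -> 4; weights 2 = 2)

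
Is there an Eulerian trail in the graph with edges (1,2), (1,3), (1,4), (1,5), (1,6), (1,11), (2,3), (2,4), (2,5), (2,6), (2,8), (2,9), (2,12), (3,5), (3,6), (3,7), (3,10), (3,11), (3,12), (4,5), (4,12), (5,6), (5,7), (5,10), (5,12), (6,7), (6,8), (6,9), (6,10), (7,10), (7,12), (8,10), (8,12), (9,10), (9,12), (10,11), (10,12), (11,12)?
Yes (the graph is connected and exactly 2 vertices have odd degree: {7, 12}; any Eulerian path must start and end at those)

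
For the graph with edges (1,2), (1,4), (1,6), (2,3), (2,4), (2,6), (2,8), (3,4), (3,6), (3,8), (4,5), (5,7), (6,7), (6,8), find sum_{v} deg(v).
28 (handshake: sum of degrees = 2|E| = 2 x 14 = 28)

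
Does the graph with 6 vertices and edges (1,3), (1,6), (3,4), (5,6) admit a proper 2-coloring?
Yes. Partition: {1, 2, 4, 5}, {3, 6}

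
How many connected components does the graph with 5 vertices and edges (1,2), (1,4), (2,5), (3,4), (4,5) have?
1 (components: {1, 2, 3, 4, 5})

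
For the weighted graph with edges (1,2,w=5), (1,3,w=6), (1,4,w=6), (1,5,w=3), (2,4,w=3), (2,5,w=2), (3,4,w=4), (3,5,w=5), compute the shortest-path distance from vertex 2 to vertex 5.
2 (path: 2 -> 5; weights 2 = 2)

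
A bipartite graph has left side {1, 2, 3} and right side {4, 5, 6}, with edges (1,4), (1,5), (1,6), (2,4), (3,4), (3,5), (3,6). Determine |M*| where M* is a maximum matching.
3 (matching: (1,6), (2,4), (3,5); upper bound min(|L|,|R|) = min(3,3) = 3)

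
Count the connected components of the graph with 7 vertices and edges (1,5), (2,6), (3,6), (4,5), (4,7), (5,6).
1 (components: {1, 2, 3, 4, 5, 6, 7})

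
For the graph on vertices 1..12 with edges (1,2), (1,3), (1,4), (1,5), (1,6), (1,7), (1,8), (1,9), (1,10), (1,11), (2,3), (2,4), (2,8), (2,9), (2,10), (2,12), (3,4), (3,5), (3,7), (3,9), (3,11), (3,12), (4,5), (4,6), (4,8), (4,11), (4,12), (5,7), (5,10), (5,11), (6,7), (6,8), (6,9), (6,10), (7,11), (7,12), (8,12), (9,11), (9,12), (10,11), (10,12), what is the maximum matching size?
6 (matching: (1,9), (2,3), (4,6), (5,10), (7,11), (8,12); upper bound floor(n/2) = floor(12/2) = 6)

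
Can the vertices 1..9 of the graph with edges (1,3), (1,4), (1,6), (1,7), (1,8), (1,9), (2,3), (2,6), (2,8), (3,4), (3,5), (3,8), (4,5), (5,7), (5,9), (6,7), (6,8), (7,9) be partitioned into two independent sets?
No (odd cycle of length 3: 3 -> 1 -> 4 -> 3)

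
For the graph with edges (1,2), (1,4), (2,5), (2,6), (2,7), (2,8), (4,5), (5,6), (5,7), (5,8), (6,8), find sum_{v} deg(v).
22 (handshake: sum of degrees = 2|E| = 2 x 11 = 22)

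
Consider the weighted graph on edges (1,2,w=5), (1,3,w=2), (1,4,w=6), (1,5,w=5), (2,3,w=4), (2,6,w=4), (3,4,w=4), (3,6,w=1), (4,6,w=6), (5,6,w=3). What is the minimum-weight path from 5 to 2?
7 (path: 5 -> 6 -> 2; weights 3 + 4 = 7)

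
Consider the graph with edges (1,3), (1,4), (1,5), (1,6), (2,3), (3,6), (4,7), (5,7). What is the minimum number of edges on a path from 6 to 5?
2 (path: 6 -> 1 -> 5, 2 edges)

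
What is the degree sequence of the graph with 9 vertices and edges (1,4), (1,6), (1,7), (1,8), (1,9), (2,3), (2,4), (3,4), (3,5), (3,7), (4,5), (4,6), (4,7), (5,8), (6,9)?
[6, 5, 4, 3, 3, 3, 2, 2, 2] (degrees: deg(1)=5, deg(2)=2, deg(3)=4, deg(4)=6, deg(5)=3, deg(6)=3, deg(7)=3, deg(8)=2, deg(9)=2)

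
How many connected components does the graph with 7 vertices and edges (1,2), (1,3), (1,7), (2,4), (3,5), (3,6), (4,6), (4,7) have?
1 (components: {1, 2, 3, 4, 5, 6, 7})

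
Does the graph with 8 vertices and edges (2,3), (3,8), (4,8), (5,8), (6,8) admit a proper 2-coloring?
Yes. Partition: {1, 2, 7, 8}, {3, 4, 5, 6}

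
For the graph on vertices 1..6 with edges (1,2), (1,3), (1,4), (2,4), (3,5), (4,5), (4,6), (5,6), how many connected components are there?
1 (components: {1, 2, 3, 4, 5, 6})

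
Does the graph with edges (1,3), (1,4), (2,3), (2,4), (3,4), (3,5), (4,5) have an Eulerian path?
Yes — and in fact it has an Eulerian circuit (the graph is connected and all 5 vertices have even degree)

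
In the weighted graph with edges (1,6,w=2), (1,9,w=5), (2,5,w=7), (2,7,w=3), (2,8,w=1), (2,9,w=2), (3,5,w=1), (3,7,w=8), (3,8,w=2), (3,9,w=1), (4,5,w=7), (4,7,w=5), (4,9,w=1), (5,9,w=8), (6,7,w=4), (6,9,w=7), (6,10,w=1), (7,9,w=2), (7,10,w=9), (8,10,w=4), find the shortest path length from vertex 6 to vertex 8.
5 (path: 6 -> 10 -> 8; weights 1 + 4 = 5)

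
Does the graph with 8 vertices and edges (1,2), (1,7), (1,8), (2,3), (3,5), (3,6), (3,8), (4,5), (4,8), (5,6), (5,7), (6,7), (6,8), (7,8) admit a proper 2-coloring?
No (odd cycle of length 3: 7 -> 1 -> 8 -> 7)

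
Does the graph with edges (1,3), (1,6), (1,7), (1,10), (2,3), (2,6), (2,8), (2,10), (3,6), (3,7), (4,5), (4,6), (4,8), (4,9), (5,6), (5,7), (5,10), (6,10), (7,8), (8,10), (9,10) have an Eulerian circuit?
Yes (the graph is connected and all 10 vertices have even degree)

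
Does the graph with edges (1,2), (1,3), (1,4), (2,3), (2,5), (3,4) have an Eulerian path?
No (4 vertices have odd degree: {1, 2, 3, 5}; Eulerian path requires 0 or 2)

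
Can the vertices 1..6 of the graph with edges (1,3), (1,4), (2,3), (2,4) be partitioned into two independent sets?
Yes. Partition: {1, 2, 5, 6}, {3, 4}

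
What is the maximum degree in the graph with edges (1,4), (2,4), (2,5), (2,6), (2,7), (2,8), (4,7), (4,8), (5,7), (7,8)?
5 (attained at vertex 2)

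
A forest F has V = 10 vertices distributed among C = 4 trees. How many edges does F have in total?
6 (Each of the 4 component trees on V_i vertices has V_i - 1 edges; summing gives V - C = 10 - 4 = 6)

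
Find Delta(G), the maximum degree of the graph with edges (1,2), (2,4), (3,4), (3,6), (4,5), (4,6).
4 (attained at vertex 4)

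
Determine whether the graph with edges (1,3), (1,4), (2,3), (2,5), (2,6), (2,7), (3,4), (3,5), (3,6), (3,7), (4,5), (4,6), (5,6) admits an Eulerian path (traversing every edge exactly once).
Yes — and in fact it has an Eulerian circuit (the graph is connected and all 7 vertices have even degree)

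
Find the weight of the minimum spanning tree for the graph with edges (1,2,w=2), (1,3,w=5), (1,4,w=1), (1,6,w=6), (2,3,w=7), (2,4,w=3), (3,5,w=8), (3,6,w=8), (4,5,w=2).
16 (MST edges: (1,2,w=2), (1,3,w=5), (1,4,w=1), (1,6,w=6), (4,5,w=2); sum of weights 2 + 5 + 1 + 6 + 2 = 16)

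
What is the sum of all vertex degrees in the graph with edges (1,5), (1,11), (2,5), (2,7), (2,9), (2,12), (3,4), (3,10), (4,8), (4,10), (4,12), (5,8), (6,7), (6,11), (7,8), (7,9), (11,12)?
34 (handshake: sum of degrees = 2|E| = 2 x 17 = 34)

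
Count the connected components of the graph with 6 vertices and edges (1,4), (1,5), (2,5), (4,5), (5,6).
2 (components: {1, 2, 4, 5, 6}, {3})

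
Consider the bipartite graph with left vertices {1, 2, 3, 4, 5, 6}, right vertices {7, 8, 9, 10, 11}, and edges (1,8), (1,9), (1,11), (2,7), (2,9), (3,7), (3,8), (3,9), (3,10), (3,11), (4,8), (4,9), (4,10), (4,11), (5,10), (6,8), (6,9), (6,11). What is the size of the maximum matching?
5 (matching: (1,11), (2,9), (3,7), (4,8), (5,10); upper bound min(|L|,|R|) = min(6,5) = 5)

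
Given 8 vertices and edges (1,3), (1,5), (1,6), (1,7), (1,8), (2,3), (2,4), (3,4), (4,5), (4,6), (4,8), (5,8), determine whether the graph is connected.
Yes (BFS from 1 visits [1, 3, 5, 6, 7, 8, 2, 4] — all 8 vertices reached)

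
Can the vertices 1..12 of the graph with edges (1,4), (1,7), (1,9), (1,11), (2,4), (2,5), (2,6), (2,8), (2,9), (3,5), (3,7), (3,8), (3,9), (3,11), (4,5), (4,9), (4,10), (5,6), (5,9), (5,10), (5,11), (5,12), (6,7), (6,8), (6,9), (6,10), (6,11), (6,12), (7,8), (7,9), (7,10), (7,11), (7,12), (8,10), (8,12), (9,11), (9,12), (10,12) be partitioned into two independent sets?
No (odd cycle of length 3: 9 -> 1 -> 11 -> 9)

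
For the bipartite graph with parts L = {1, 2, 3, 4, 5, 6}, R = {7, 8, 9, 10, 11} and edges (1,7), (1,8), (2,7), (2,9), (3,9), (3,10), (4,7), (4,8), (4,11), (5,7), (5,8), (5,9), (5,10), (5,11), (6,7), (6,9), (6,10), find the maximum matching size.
5 (matching: (1,8), (2,9), (3,10), (4,11), (5,7); upper bound min(|L|,|R|) = min(6,5) = 5)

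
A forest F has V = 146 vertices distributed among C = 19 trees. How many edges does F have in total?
127 (Each of the 19 component trees on V_i vertices has V_i - 1 edges; summing gives V - C = 146 - 19 = 127)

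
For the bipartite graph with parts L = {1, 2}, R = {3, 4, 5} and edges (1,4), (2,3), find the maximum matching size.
2 (matching: (1,4), (2,3); upper bound min(|L|,|R|) = min(2,3) = 2)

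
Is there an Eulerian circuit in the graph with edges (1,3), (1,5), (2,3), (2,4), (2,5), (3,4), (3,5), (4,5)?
No (2 vertices have odd degree: {2, 4}; Eulerian circuit requires 0)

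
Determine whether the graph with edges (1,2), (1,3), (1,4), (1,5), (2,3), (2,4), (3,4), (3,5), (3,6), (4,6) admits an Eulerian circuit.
No (2 vertices have odd degree: {2, 3}; Eulerian circuit requires 0)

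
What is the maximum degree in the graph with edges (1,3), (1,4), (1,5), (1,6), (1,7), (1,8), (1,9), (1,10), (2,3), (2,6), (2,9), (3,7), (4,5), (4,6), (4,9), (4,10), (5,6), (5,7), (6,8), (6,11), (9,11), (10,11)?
8 (attained at vertex 1)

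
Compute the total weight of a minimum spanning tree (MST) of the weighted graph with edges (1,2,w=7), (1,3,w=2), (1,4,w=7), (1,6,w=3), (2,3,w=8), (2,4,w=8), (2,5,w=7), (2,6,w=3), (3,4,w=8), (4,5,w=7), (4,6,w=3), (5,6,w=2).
13 (MST edges: (1,3,w=2), (1,6,w=3), (2,6,w=3), (4,6,w=3), (5,6,w=2); sum of weights 2 + 3 + 3 + 3 + 2 = 13)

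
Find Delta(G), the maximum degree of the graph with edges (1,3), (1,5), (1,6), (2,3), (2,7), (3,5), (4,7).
3 (attained at vertices 1, 3)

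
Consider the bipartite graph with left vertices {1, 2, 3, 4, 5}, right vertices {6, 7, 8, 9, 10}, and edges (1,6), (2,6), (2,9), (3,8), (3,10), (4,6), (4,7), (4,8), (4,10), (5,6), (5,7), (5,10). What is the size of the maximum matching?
5 (matching: (1,6), (2,9), (3,10), (4,8), (5,7); upper bound min(|L|,|R|) = min(5,5) = 5)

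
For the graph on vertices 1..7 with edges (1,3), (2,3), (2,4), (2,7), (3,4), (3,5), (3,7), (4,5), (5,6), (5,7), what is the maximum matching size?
3 (matching: (2,4), (3,7), (5,6); upper bound floor(n/2) = floor(7/2) = 3)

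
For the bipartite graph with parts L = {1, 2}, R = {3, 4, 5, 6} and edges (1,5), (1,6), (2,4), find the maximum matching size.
2 (matching: (1,6), (2,4); upper bound min(|L|,|R|) = min(2,4) = 2)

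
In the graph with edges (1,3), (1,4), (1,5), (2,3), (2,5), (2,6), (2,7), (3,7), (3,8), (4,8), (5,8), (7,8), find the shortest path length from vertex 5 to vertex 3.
2 (path: 5 -> 1 -> 3, 2 edges)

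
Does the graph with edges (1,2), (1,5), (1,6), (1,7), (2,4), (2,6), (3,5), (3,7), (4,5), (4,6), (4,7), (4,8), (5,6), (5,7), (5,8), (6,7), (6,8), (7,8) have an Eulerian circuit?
No (2 vertices have odd degree: {2, 4}; Eulerian circuit requires 0)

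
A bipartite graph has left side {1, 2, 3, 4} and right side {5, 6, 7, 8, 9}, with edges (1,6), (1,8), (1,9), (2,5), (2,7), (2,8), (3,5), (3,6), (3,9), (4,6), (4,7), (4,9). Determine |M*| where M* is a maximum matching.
4 (matching: (1,9), (2,8), (3,6), (4,7); upper bound min(|L|,|R|) = min(4,5) = 4)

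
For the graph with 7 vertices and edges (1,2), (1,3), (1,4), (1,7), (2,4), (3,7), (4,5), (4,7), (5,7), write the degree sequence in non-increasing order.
[4, 4, 4, 2, 2, 2, 0] (degrees: deg(1)=4, deg(2)=2, deg(3)=2, deg(4)=4, deg(5)=2, deg(6)=0, deg(7)=4)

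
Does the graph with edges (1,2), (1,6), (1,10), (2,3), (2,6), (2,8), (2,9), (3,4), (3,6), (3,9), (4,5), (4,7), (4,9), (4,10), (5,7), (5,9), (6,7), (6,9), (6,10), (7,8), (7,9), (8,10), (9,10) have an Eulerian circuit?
No (8 vertices have odd degree: {1, 2, 4, 5, 7, 8, 9, 10}; Eulerian circuit requires 0)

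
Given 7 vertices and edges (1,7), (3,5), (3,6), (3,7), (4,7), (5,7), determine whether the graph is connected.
No, it has 2 components: {1, 3, 4, 5, 6, 7}, {2}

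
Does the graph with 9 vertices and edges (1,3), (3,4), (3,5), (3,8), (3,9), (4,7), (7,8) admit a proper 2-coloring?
Yes. Partition: {1, 2, 4, 5, 6, 8, 9}, {3, 7}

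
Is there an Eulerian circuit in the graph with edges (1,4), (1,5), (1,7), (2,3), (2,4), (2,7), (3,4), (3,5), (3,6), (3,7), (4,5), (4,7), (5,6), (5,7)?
No (6 vertices have odd degree: {1, 2, 3, 4, 5, 7}; Eulerian circuit requires 0)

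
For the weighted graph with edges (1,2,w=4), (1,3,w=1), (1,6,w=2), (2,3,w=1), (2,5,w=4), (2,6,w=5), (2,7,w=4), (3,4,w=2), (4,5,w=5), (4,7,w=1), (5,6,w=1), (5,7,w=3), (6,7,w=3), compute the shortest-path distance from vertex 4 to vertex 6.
4 (path: 4 -> 7 -> 6; weights 1 + 3 = 4)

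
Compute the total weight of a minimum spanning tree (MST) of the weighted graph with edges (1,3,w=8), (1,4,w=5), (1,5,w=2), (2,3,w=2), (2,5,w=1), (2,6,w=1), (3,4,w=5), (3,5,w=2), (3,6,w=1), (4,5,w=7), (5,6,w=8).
10 (MST edges: (1,4,w=5), (1,5,w=2), (2,5,w=1), (2,6,w=1), (3,6,w=1); sum of weights 5 + 2 + 1 + 1 + 1 = 10)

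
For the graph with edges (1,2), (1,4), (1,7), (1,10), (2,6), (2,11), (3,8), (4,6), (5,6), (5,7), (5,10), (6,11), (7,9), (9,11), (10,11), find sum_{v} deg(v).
30 (handshake: sum of degrees = 2|E| = 2 x 15 = 30)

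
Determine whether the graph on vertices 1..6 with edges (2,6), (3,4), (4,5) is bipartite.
Yes. Partition: {1, 2, 3, 5}, {4, 6}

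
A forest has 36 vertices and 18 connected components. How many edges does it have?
18 (Each of the 18 component trees on V_i vertices has V_i - 1 edges; summing gives V - C = 36 - 18 = 18)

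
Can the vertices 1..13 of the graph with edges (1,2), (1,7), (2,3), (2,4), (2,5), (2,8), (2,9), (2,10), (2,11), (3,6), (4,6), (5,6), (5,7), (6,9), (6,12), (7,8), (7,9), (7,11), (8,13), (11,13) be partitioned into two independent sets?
Yes. Partition: {1, 3, 4, 5, 8, 9, 10, 11, 12}, {2, 6, 7, 13}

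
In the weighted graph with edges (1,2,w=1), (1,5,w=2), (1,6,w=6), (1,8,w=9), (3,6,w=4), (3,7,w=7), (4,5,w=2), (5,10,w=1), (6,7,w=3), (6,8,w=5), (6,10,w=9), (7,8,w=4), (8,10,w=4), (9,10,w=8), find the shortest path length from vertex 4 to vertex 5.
2 (path: 4 -> 5; weights 2 = 2)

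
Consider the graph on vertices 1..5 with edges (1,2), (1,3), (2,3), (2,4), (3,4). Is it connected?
No, it has 2 components: {1, 2, 3, 4}, {5}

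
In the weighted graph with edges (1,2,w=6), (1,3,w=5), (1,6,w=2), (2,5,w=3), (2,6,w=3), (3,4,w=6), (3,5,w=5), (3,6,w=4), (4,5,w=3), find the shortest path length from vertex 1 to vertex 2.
5 (path: 1 -> 6 -> 2; weights 2 + 3 = 5)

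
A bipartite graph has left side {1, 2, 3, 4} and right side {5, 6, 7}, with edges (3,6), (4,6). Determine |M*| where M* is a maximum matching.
1 (matching: (3,6); upper bound min(|L|,|R|) = min(4,3) = 3)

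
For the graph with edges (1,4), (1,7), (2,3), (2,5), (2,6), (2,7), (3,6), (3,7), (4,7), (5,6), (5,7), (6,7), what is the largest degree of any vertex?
6 (attained at vertex 7)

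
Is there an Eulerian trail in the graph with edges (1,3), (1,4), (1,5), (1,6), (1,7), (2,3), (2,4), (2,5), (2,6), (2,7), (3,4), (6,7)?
No (6 vertices have odd degree: {1, 2, 3, 4, 6, 7}; Eulerian path requires 0 or 2)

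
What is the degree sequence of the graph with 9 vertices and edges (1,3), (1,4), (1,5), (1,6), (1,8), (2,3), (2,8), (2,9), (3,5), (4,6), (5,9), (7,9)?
[5, 3, 3, 3, 3, 2, 2, 2, 1] (degrees: deg(1)=5, deg(2)=3, deg(3)=3, deg(4)=2, deg(5)=3, deg(6)=2, deg(7)=1, deg(8)=2, deg(9)=3)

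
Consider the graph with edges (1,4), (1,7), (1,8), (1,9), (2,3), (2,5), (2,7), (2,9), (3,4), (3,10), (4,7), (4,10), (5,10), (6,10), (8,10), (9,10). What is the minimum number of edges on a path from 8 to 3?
2 (path: 8 -> 10 -> 3, 2 edges)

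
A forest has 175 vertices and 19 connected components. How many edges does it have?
156 (Each of the 19 component trees on V_i vertices has V_i - 1 edges; summing gives V - C = 175 - 19 = 156)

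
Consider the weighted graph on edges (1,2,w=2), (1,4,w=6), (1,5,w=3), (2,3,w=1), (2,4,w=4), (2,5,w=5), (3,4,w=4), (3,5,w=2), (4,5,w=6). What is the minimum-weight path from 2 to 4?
4 (path: 2 -> 4; weights 4 = 4)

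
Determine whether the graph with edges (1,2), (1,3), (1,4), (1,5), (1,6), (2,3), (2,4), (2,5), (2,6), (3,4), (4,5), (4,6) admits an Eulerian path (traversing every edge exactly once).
No (6 vertices have odd degree: {1, 2, 3, 4, 5, 6}; Eulerian path requires 0 or 2)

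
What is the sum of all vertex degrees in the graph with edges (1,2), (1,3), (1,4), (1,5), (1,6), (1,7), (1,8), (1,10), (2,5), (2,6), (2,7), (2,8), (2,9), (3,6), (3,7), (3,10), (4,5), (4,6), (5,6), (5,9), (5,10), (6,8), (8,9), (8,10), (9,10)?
50 (handshake: sum of degrees = 2|E| = 2 x 25 = 50)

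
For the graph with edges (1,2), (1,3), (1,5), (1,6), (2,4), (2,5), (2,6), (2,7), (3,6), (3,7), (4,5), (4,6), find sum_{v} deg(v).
24 (handshake: sum of degrees = 2|E| = 2 x 12 = 24)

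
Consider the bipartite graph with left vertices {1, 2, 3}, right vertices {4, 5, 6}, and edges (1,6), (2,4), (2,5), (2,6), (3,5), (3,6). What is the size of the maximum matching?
3 (matching: (1,6), (2,4), (3,5); upper bound min(|L|,|R|) = min(3,3) = 3)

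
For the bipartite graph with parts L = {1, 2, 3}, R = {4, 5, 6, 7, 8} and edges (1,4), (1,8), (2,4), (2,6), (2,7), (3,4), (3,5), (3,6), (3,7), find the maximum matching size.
3 (matching: (1,8), (2,7), (3,6); upper bound min(|L|,|R|) = min(3,5) = 3)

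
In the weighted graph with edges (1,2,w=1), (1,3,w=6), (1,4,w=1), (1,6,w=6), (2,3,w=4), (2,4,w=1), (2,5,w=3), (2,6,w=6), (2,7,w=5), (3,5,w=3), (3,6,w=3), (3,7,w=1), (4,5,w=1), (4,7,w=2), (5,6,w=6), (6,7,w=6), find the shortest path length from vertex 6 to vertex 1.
6 (path: 6 -> 1; weights 6 = 6)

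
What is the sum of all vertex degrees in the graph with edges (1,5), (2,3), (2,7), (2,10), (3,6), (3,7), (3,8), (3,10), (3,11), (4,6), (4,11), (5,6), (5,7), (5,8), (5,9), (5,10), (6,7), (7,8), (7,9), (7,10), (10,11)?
42 (handshake: sum of degrees = 2|E| = 2 x 21 = 42)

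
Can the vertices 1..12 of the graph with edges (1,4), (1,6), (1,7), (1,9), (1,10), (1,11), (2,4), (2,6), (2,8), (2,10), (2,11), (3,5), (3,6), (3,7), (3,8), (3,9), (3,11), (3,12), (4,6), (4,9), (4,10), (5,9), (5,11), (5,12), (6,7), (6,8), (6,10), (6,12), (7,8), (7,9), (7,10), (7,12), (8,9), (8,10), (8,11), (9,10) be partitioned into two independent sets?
No (odd cycle of length 3: 7 -> 1 -> 9 -> 7)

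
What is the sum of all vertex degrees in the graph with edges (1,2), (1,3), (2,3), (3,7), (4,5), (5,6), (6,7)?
14 (handshake: sum of degrees = 2|E| = 2 x 7 = 14)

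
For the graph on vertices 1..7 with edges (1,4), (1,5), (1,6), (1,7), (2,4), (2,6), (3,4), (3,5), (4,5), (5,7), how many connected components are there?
1 (components: {1, 2, 3, 4, 5, 6, 7})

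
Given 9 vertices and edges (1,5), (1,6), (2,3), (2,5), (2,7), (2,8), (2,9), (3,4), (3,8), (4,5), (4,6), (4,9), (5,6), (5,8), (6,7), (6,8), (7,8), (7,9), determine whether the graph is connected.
Yes (BFS from 1 visits [1, 5, 6, 2, 4, 8, 7, 3, 9] — all 9 vertices reached)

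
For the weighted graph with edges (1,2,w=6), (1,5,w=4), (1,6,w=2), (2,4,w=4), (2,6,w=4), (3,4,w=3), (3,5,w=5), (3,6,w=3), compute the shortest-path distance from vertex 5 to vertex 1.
4 (path: 5 -> 1; weights 4 = 4)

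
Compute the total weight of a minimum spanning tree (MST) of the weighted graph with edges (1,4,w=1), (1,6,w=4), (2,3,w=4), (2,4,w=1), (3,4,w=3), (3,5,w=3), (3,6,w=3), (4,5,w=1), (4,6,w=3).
9 (MST edges: (1,4,w=1), (2,4,w=1), (3,5,w=3), (3,6,w=3), (4,5,w=1); sum of weights 1 + 1 + 3 + 3 + 1 = 9)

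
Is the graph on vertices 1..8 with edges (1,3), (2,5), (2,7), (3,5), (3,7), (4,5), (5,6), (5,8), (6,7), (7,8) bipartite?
Yes. Partition: {1, 5, 7}, {2, 3, 4, 6, 8}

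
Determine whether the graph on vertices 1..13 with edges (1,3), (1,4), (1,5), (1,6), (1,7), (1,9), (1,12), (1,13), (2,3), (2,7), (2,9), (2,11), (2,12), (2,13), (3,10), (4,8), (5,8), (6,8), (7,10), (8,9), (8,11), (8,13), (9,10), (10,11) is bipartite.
Yes. Partition: {1, 2, 8, 10}, {3, 4, 5, 6, 7, 9, 11, 12, 13}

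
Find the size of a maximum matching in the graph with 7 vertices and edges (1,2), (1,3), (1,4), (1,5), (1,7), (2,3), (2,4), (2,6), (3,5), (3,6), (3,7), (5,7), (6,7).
3 (matching: (1,5), (2,6), (3,7); upper bound floor(n/2) = floor(7/2) = 3)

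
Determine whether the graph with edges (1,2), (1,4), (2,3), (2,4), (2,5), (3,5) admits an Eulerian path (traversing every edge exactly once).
Yes — and in fact it has an Eulerian circuit (the graph is connected and all 5 vertices have even degree)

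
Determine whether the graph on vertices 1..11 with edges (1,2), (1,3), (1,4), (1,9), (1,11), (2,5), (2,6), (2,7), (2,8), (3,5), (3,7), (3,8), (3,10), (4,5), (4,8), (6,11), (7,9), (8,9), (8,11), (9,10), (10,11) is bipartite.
Yes. Partition: {1, 5, 6, 7, 8, 10}, {2, 3, 4, 9, 11}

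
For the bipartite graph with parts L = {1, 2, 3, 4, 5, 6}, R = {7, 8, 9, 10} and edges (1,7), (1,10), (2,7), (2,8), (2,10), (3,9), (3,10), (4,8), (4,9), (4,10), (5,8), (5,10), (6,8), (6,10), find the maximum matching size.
4 (matching: (1,10), (2,7), (3,9), (4,8); upper bound min(|L|,|R|) = min(6,4) = 4)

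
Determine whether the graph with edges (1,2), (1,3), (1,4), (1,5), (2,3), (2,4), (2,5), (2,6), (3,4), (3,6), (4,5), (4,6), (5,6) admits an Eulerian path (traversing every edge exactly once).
Yes (the graph is connected and exactly 2 vertices have odd degree: {2, 4}; any Eulerian path must start and end at those)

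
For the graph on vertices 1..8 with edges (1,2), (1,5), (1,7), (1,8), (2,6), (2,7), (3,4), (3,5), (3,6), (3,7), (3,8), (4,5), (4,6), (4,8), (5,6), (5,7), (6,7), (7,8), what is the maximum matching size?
4 (matching: (1,8), (2,7), (3,6), (4,5); upper bound floor(n/2) = floor(8/2) = 4)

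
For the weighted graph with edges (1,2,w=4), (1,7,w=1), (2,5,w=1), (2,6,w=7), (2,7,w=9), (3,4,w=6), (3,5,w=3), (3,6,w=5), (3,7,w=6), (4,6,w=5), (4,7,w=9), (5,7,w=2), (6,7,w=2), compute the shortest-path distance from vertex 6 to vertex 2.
5 (path: 6 -> 7 -> 5 -> 2; weights 2 + 2 + 1 = 5)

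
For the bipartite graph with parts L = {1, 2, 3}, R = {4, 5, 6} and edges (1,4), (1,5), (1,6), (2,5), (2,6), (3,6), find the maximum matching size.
3 (matching: (1,4), (2,5), (3,6); upper bound min(|L|,|R|) = min(3,3) = 3)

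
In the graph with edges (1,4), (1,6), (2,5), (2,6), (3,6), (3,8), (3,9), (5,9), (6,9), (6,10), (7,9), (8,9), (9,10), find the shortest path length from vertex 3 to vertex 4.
3 (path: 3 -> 6 -> 1 -> 4, 3 edges)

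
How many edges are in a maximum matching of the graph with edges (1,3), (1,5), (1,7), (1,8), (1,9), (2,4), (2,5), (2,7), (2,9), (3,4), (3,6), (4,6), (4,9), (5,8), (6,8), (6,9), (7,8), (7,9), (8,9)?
4 (matching: (1,8), (2,5), (3,6), (7,9); upper bound floor(n/2) = floor(9/2) = 4)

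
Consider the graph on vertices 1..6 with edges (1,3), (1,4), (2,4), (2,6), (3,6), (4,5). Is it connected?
Yes (BFS from 1 visits [1, 3, 4, 6, 2, 5] — all 6 vertices reached)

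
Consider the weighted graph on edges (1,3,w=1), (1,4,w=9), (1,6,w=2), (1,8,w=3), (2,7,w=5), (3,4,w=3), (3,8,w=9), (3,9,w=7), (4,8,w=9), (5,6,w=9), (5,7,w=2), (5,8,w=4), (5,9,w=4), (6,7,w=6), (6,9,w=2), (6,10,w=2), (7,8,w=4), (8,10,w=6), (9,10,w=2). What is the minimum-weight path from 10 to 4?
8 (path: 10 -> 6 -> 1 -> 3 -> 4; weights 2 + 2 + 1 + 3 = 8)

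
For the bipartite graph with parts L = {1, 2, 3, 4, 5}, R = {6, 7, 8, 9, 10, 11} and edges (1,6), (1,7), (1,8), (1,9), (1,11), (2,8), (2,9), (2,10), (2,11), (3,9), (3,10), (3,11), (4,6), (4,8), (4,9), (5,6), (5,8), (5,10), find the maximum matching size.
5 (matching: (1,7), (2,10), (3,11), (4,9), (5,8); upper bound min(|L|,|R|) = min(5,6) = 5)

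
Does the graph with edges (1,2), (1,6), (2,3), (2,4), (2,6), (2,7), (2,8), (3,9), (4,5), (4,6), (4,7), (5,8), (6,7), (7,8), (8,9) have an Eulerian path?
Yes — and in fact it has an Eulerian circuit (the graph is connected and all 9 vertices have even degree)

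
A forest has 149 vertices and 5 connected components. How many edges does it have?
144 (Each of the 5 component trees on V_i vertices has V_i - 1 edges; summing gives V - C = 149 - 5 = 144)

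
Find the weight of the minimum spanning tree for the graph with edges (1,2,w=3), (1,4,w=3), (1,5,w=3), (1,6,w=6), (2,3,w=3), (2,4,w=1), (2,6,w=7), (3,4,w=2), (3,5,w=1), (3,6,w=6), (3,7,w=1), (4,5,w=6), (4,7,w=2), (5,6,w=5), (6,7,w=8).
13 (MST edges: (1,2,w=3), (2,4,w=1), (3,4,w=2), (3,5,w=1), (3,7,w=1), (5,6,w=5); sum of weights 3 + 1 + 2 + 1 + 1 + 5 = 13)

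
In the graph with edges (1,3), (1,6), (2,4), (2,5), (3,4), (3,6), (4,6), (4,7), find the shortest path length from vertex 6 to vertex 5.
3 (path: 6 -> 4 -> 2 -> 5, 3 edges)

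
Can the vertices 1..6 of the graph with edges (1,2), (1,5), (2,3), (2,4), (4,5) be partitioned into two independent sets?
Yes. Partition: {1, 3, 4, 6}, {2, 5}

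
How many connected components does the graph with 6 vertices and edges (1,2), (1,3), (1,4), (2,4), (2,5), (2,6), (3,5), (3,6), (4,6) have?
1 (components: {1, 2, 3, 4, 5, 6})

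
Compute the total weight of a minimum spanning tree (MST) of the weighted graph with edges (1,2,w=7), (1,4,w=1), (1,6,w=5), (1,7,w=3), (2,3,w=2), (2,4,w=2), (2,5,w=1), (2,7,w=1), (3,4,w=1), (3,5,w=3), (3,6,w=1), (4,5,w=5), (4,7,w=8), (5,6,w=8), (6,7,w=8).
7 (MST edges: (1,4,w=1), (2,3,w=2), (2,5,w=1), (2,7,w=1), (3,4,w=1), (3,6,w=1); sum of weights 1 + 2 + 1 + 1 + 1 + 1 = 7)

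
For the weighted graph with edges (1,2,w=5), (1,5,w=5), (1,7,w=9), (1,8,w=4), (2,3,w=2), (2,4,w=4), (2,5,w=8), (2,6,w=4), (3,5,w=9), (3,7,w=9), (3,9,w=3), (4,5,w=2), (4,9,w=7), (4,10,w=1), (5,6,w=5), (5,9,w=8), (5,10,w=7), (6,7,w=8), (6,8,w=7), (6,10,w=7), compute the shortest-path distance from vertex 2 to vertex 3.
2 (path: 2 -> 3; weights 2 = 2)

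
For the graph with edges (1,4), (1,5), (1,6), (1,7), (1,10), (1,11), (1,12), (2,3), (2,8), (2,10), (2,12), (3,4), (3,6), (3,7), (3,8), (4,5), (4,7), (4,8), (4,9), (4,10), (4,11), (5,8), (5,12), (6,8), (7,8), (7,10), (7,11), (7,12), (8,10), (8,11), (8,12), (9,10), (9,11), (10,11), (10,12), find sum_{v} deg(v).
70 (handshake: sum of degrees = 2|E| = 2 x 35 = 70)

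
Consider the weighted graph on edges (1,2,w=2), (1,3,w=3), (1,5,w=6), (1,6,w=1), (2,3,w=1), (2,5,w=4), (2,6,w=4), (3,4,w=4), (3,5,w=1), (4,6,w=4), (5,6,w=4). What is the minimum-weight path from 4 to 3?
4 (path: 4 -> 3; weights 4 = 4)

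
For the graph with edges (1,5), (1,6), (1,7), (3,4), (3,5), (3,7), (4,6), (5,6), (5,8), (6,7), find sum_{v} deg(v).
20 (handshake: sum of degrees = 2|E| = 2 x 10 = 20)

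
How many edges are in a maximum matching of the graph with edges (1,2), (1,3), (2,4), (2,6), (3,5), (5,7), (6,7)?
3 (matching: (2,4), (3,5), (6,7); upper bound floor(n/2) = floor(7/2) = 3)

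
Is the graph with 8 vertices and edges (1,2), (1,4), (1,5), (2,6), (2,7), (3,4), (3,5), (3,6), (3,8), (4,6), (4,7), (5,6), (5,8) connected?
Yes (BFS from 1 visits [1, 2, 4, 5, 6, 7, 3, 8] — all 8 vertices reached)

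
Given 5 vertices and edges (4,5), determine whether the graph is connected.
No, it has 4 components: {1}, {2}, {3}, {4, 5}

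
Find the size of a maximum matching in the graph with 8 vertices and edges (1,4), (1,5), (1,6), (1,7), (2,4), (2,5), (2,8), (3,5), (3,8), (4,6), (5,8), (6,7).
4 (matching: (1,4), (2,8), (3,5), (6,7); upper bound floor(n/2) = floor(8/2) = 4)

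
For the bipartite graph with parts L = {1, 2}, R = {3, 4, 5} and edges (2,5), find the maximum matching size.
1 (matching: (2,5); upper bound min(|L|,|R|) = min(2,3) = 2)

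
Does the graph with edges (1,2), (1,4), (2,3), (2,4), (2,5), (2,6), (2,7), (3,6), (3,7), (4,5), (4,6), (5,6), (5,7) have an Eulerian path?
Yes (the graph is connected and exactly 2 vertices have odd degree: {3, 7}; any Eulerian path must start and end at those)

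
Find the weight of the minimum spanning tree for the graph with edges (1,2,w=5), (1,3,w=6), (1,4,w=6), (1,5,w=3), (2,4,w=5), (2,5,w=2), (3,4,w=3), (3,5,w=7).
13 (MST edges: (1,5,w=3), (2,4,w=5), (2,5,w=2), (3,4,w=3); sum of weights 3 + 5 + 2 + 3 = 13)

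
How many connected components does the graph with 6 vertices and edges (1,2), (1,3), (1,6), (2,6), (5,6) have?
2 (components: {1, 2, 3, 5, 6}, {4})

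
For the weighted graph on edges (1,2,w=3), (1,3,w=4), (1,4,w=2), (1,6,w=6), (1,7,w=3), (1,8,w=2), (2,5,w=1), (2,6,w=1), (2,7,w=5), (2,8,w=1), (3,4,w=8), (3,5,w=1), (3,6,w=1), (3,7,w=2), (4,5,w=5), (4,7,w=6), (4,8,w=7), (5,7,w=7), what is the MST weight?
10 (MST edges: (1,4,w=2), (1,8,w=2), (2,5,w=1), (2,6,w=1), (2,8,w=1), (3,5,w=1), (3,7,w=2); sum of weights 2 + 2 + 1 + 1 + 1 + 1 + 2 = 10)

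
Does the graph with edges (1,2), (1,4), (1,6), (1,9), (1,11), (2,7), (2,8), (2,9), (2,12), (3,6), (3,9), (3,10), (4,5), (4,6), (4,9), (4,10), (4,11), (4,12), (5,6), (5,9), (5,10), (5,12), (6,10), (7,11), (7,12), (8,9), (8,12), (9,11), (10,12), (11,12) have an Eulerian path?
No (12 vertices have odd degree: {1, 2, 3, 4, 5, 6, 7, 8, 9, 10, 11, 12}; Eulerian path requires 0 or 2)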